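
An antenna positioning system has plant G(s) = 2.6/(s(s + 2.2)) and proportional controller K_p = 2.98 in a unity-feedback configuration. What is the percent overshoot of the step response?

25.9%

Closed-loop characteristic equation: s² + 2.2s + 7.748 = 0, so ω_n = 2.784 rad/s and ζ = 2.2/(2·2.784) = 0.3952.
%OS = 100·exp(−πζ/√(1−ζ²)) = 100·exp(−π·0.3952/√0.8438) = 25.9%.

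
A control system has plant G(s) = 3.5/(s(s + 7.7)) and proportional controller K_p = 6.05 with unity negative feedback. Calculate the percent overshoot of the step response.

Closed-loop characteristic equation: s² + 7.7s + 21.18 = 0, so ω_n = 4.602 rad/s and ζ = 7.7/(2·4.602) = 0.8367.
%OS = 100·exp(−πζ/√(1−ζ²)) = 100·exp(−π·0.8367/√0.3) = 0.824%.

0.824%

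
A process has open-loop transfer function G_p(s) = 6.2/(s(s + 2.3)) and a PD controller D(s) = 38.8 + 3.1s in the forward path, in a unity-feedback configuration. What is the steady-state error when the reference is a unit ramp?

The loop has one pole at the origin (type 1). Velocity error constant K_v = lim_{s→0} s·D(s)G_p(s) = 38.8·6.2/2.3 = 104.6.
Steady-state error to a unit ramp: e_ss = 1/K_v = 0.00956.

0.00956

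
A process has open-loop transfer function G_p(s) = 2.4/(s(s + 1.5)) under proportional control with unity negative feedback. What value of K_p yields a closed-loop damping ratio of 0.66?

K_p = 0.538

Closed-loop characteristic equation: s² + 1.5s + K_p·2.4 = 0.
So ω_n = √(2.4K_p) and 2ζω_n = 1.5, giving ζ = 1.5/(2√(2.4K_p)).
Setting ζ = 0.66: √(2.4K_p) = 1.5/(2·0.66) = 1.136, so K_p = 1.291/2.4 = 0.538.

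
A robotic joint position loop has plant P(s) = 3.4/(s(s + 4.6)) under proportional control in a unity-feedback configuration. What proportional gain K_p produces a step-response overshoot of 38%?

K_p = 18

From %OS = 100·exp(−πζ/√(1−ζ²)) = 38%, ζ = −ln(0.38)/√(π²+ln²(0.38)) = 0.2943.
Characteristic equation s² + 4.6s + 3.4K_p = 0 gives ζ = 4.6/(2√(3.4K_p)).
Setting ζ = 0.2943: √(3.4K_p) = 4.6/(2·0.2943) = 7.814, so K_p = 61.06/3.4 = 18.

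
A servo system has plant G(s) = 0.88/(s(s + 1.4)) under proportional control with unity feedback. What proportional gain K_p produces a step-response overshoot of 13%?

From %OS = 100·exp(−πζ/√(1−ζ²)) = 13%, ζ = −ln(0.13)/√(π²+ln²(0.13)) = 0.5446.
Characteristic equation s² + 1.4s + 0.88K_p = 0 gives ζ = 1.4/(2√(0.88K_p)).
Setting ζ = 0.5446: √(0.88K_p) = 1.4/(2·0.5446) = 1.285, so K_p = 1.652/0.88 = 1.88.

K_p = 1.88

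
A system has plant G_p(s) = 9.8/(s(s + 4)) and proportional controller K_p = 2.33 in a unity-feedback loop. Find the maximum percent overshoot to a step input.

From 1 + K_pG_p(s) = 0: s² + 4s + 22.83 = 0 ⇒ ω_n = 4.778, ζ = 0.4185.
%OS = 100·exp(−πζ/√(1−ζ²)) = 100·exp(−π·0.4185/√0.8248) = 23.5%.

23.5%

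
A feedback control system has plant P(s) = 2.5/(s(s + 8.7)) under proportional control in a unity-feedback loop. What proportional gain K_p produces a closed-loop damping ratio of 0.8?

Closed-loop characteristic equation: s² + 8.7s + K_p·2.5 = 0.
So ω_n = √(2.5K_p) and 2ζω_n = 8.7, giving ζ = 8.7/(2√(2.5K_p)).
Setting ζ = 0.8: √(2.5K_p) = 8.7/(2·0.8) = 5.437, so K_p = 29.57/2.5 = 11.8.

K_p = 11.8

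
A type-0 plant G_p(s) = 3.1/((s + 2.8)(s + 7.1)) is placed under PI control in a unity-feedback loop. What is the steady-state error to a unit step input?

0

The PI controller's integrator makes the forward path type 1, so e_ss to a step is zero.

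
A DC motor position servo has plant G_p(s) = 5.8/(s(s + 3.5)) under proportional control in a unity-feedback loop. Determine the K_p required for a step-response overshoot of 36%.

From %OS = 100·exp(−πζ/√(1−ζ²)) = 36%, ζ = −ln(0.36)/√(π²+ln²(0.36)) = 0.3093.
Characteristic equation s² + 3.5s + 5.8K_p = 0 gives ζ = 3.5/(2√(5.8K_p)).
Setting ζ = 0.3093: √(5.8K_p) = 3.5/(2·0.3093) = 5.659, so K_p = 32.02/5.8 = 5.52.

K_p = 5.52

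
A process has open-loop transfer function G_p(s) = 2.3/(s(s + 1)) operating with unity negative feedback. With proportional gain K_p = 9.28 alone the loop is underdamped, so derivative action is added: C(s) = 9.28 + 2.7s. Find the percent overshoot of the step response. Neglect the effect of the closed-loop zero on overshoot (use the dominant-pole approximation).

1.98%

Forward path: (9.28 + 2.7s)·2.3/(s(s+1)). The closed-loop characteristic equation is s² + (1 + 2.3·2.7)s + 2.3·9.28 = 0.
That is s² + 7.21s + 21.34 = 0, so ω_n = 4.62 rad/s and ζ = 7.21/(2·4.62) = 0.7803.
%OS = 100·exp(−πζ/√(1−ζ²)) = 1.98%.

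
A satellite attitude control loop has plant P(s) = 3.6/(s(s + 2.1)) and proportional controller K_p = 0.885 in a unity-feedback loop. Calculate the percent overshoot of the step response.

10.2%

From 1 + K_pP(s) = 0: s² + 2.1s + 3.186 = 0 ⇒ ω_n = 1.785, ζ = 0.5883.
%OS = 100·exp(−πζ/√(1−ζ²)) = 100·exp(−π·0.5883/√0.654) = 10.2%.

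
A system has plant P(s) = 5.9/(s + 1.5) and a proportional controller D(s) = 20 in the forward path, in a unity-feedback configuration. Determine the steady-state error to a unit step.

0.0126

The loop is type 0. Static position error constant K_pos = D(0)·P(0) = 20·3.933 = 78.67.
Steady-state error to a unit step: e_ss = 1/(1+K_pos) = 1/79.67 = 0.0126.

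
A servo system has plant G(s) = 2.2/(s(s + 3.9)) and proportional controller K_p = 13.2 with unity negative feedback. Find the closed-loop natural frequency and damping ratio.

ω_n = 5.39 rad/s, ζ = 0.362

With unity feedback the closed-loop characteristic equation is s² + 3.9s + 13.2·2.2 = s² + 3.9s + 29.04 = 0.
Matching s² + 2ζω_n s + ω_n²: ω_n = √29.04 = 5.389 rad/s and 2ζω_n = 3.9, so ζ = 3.9/(2·5.389) = 0.362.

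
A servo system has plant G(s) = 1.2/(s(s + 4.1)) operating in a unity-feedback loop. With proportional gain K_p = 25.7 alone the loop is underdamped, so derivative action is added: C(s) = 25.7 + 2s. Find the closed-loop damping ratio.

ζ = 0.585

Forward path: (25.7 + 2s)·1.2/(s(s+4.1)). The closed-loop characteristic equation is s² + (4.1 + 1.2·2)s + 1.2·25.7 = 0.
That is s² + 6.5s + 30.84 = 0, so ω_n = 5.553 rad/s and ζ = 6.5/(2·5.553) = 0.5852.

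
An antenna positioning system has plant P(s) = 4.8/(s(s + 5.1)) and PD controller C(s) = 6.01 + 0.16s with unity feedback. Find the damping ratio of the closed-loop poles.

ζ = 0.546

Forward path: (6.01 + 0.16s)·4.8/(s(s+5.1)). The closed-loop characteristic equation is s² + (5.1 + 4.8·0.16)s + 4.8·6.01 = 0.
That is s² + 5.868s + 28.85 = 0, so ω_n = 5.371 rad/s and ζ = 5.868/(2·5.371) = 0.5463.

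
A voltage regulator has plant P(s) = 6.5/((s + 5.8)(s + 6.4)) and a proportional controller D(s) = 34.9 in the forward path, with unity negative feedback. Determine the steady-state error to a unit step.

The loop is type 0. Static position error constant K_pos = D(0)·P(0) = 34.9·0.1751 = 6.111.
Steady-state error to a unit step: e_ss = 1/(1+K_pos) = 1/7.111 = 0.141.

0.141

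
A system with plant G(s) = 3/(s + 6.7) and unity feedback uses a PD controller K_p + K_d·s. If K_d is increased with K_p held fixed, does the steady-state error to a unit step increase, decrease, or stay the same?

unchanged

K_d affects only the transient (the s-coefficient); the DC loop gain, and hence e_ss, depends only on K_p.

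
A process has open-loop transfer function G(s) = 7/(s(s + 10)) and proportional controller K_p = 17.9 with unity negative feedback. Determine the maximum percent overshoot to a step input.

The closed-loop denominator s² + 10s + 125.3 gives ω_n = √125.3 = 11.19 and ζ = 10/(2ω_n) = 0.4467.
%OS = 100·exp(−πζ/√(1−ζ²)) = 100·exp(−π·0.4467/√0.8005) = 20.8%.

20.8%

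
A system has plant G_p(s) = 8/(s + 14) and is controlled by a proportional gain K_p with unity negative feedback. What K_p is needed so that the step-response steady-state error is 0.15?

For a type-0 loop with proportional control, e_ss = 1/(1 + K_p·G_p(0)).
G_p(0) = 0.5714. Require 1/(1 + K_p·0.5714) = 0.15, so 1 + 0.5714·K_p = 6.667.
K_p = (6.667 − 1)/0.5714 = 9.92.

K_p = 9.92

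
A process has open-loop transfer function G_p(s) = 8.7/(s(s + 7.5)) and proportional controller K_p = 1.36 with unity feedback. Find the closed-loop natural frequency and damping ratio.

ω_n = 3.44 rad/s, ζ = 1.09

1 + K_p·G_p(s) = 0 gives s² + 7.5s + 11.83 = 0.
So ω_n² = 11.83 ⇒ ω_n = 3.44 rad/s, and ζ = 7.5/(2ω_n) = 1.09.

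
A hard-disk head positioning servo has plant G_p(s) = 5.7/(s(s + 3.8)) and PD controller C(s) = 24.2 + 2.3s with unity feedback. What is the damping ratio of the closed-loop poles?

ζ = 0.72

Forward path: (24.2 + 2.3s)·5.7/(s(s+3.8)). The closed-loop characteristic equation is s² + (3.8 + 5.7·2.3)s + 5.7·24.2 = 0.
That is s² + 16.91s + 137.9 = 0, so ω_n = 11.74 rad/s and ζ = 16.91/(2·11.74) = 0.7199.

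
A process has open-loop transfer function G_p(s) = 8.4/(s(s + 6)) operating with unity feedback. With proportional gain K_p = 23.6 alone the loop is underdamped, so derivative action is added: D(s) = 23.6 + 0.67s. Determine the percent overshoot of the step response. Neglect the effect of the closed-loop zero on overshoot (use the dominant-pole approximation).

24.1%

Forward path: (23.6 + 0.67s)·8.4/(s(s+6)). The closed-loop characteristic equation is s² + (6 + 8.4·0.67)s + 8.4·23.6 = 0.
That is s² + 11.63s + 198.2 = 0, so ω_n = 14.08 rad/s and ζ = 11.63/(2·14.08) = 0.4129.
%OS = 100·exp(−πζ/√(1−ζ²)) = 24.1%.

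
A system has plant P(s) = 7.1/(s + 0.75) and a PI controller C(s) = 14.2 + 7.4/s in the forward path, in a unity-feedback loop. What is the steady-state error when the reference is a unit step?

0

The open loop C(s)P(s) has a pole at the origin (type 1), so the static position error constant is infinite and e_ss = 1/(1+∞) = 0.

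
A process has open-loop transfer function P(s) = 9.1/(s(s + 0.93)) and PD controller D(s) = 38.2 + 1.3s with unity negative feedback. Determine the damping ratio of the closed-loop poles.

Forward path: (38.2 + 1.3s)·9.1/(s(s+0.93)). The closed-loop characteristic equation is s² + (0.93 + 9.1·1.3)s + 9.1·38.2 = 0.
That is s² + 12.76s + 347.6 = 0, so ω_n = 18.64 rad/s and ζ = 12.76/(2·18.64) = 0.3422.

ζ = 0.342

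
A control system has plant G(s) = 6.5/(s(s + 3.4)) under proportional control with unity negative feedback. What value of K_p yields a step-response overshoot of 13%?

From %OS = 100·exp(−πζ/√(1−ζ²)) = 13%, ζ = −ln(0.13)/√(π²+ln²(0.13)) = 0.5446.
Characteristic equation s² + 3.4s + 6.5K_p = 0 gives ζ = 3.4/(2√(6.5K_p)).
Setting ζ = 0.5446: √(6.5K_p) = 3.4/(2·0.5446) = 3.121, so K_p = 9.742/6.5 = 1.5.

K_p = 1.5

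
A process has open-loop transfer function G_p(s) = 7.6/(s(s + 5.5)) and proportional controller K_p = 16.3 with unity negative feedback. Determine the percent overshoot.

From 1 + K_pG_p(s) = 0: s² + 5.5s + 123.9 = 0 ⇒ ω_n = 11.13, ζ = 0.2471.
%OS = 100·exp(−πζ/√(1−ζ²)) = 100·exp(−π·0.2471/√0.939) = 44.9%.

44.9%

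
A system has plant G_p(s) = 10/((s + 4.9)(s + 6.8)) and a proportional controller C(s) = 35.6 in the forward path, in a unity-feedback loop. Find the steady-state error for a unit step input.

0.0856

The loop is type 0. Static position error constant K_pos = C(0)·G_p(0) = 35.6·0.3001 = 10.68.
Steady-state error to a unit step: e_ss = 1/(1+K_pos) = 1/11.68 = 0.0856.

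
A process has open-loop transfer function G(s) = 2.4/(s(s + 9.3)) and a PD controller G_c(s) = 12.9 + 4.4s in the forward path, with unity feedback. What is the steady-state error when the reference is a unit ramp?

0.3

The loop has one pole at the origin (type 1). Velocity error constant K_v = lim_{s→0} s·G_c(s)G(s) = 12.9·2.4/9.3 = 3.329.
Steady-state error to a unit ramp: e_ss = 1/K_v = 0.3.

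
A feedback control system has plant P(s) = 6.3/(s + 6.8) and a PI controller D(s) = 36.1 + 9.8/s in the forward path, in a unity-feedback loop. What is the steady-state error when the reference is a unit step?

0

The open loop D(s)P(s) has a pole at the origin (type 1), so the static position error constant is infinite and e_ss = 1/(1+∞) = 0.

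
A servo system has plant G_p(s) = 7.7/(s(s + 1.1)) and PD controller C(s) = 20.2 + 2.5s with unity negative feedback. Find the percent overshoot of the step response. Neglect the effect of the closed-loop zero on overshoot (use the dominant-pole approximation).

Forward path: (20.2 + 2.5s)·7.7/(s(s+1.1)). The closed-loop characteristic equation is s² + (1.1 + 7.7·2.5)s + 7.7·20.2 = 0.
That is s² + 20.35s + 155.5 = 0, so ω_n = 12.47 rad/s and ζ = 20.35/(2·12.47) = 0.8159.
%OS = 100·exp(−πζ/√(1−ζ²)) = 1.19%.

1.19%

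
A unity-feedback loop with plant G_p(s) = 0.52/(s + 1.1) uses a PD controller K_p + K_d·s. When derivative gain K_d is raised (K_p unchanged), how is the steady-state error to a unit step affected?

K_d affects only the transient (the s-coefficient); the DC loop gain, and hence e_ss, depends only on K_p.

unchanged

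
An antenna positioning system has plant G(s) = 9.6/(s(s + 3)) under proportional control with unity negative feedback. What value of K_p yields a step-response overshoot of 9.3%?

From %OS = 100·exp(−πζ/√(1−ζ²)) = 9.3%, ζ = −ln(0.093)/√(π²+ln²(0.093)) = 0.6031.
Characteristic equation s² + 3s + 9.6K_p = 0 gives ζ = 3/(2√(9.6K_p)).
Setting ζ = 0.6031: √(9.6K_p) = 3/(2·0.6031) = 2.487, so K_p = 6.186/9.6 = 0.644.

K_p = 0.644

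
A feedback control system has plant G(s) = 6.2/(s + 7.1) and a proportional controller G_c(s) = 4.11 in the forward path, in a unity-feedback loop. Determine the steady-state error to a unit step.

The loop is type 0. Static position error constant K_pos = G_c(0)·G(0) = 4.11·0.8732 = 3.589.
Steady-state error to a unit step: e_ss = 1/(1+K_pos) = 1/4.589 = 0.218.

0.218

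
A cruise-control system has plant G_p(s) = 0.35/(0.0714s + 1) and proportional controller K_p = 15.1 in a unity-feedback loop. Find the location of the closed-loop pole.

s = -88.03

Closed loop: T(s) = K_p·G_p/(1+K_p·G_p) = 5.285/(0.0714s + 1 + 5.285), with pole at s = −(1 + 5.285)/0.0714 = −88.03.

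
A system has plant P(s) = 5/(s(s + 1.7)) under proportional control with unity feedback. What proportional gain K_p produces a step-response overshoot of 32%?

From %OS = 100·exp(−πζ/√(1−ζ²)) = 32%, ζ = −ln(0.32)/√(π²+ln²(0.32)) = 0.341.
Characteristic equation s² + 1.7s + 5K_p = 0 gives ζ = 1.7/(2√(5K_p)).
Setting ζ = 0.341: √(5K_p) = 1.7/(2·0.341) = 2.493, so K_p = 6.215/5 = 1.24.

K_p = 1.24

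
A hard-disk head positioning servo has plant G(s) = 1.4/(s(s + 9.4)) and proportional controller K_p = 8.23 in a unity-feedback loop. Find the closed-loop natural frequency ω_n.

The closed-loop denominator is s(s+9.4) + 8.23·1.4 = s² + 9.4s + 11.52.
Matching s² + 2ζω_n s + ω_n²: ω_n = √11.52 = 3.394 rad/s and 2ζω_n = 9.4, so ζ = 9.4/(2·3.394) = 1.38.

ω_n = 3.39 rad/s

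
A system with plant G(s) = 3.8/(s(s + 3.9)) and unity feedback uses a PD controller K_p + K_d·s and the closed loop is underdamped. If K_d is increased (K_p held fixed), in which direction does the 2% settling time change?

decrease

Characteristic equation s² + (3.9 + 3.8K_d)s + 3.8K_p = 0: raising K_d increases ζω_n = (3.9+3.8K_d)/2 while the loop stays underdamped, so T_s ≈ 4/(ζω_n) decreases.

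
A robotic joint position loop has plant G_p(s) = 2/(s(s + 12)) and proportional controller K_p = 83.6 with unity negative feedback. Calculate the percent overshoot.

Closed-loop characteristic equation: s² + 12s + 167.2 = 0, so ω_n = 12.93 rad/s and ζ = 12/(2·12.93) = 0.464.
%OS = 100·exp(−πζ/√(1−ζ²)) = 100·exp(−π·0.464/√0.7847) = 19.3%.

19.3%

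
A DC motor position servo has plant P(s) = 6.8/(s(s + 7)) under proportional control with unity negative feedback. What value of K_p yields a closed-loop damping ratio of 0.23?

Closed-loop characteristic equation: s² + 7s + K_p·6.8 = 0.
So ω_n = √(6.8K_p) and 2ζω_n = 7, giving ζ = 7/(2√(6.8K_p)).
Setting ζ = 0.23: √(6.8K_p) = 7/(2·0.23) = 15.22, so K_p = 231.6/6.8 = 34.1.

K_p = 34.1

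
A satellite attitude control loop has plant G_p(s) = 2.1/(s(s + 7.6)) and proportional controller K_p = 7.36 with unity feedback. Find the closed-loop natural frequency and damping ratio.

The closed-loop denominator is s(s+7.6) + 7.36·2.1 = s² + 7.6s + 15.46.
So ω_n² = 15.46 ⇒ ω_n = 3.931 rad/s, and ζ = 7.6/(2ω_n) = 0.967.

ω_n = 3.93 rad/s, ζ = 0.967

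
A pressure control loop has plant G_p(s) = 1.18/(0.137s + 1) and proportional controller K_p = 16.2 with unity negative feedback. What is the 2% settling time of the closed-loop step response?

T_s ≈ 0.0272 s

Closed loop: T(s) = K_p·G_p/(1+K_p·G_p) = 19.12/(0.137s + 1 + 19.12), with pole at s = −(1 + 19.12)/0.137 = −146.8.
τ = 1/146.8 = 0.00681 s, so 2% settling time ≈ 4τ = 0.0272 s.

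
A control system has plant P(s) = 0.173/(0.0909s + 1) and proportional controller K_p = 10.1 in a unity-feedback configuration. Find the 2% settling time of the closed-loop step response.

Closed loop: T(s) = K_p·P/(1+K_p·P) = 1.747/(0.0909s + 1 + 1.747), with pole at s = −(1 + 1.747)/0.0909 = −30.22.
τ = 1/30.22 = 0.03309 s, so 2% settling time ≈ 4τ = 0.132 s.

T_s ≈ 0.132 s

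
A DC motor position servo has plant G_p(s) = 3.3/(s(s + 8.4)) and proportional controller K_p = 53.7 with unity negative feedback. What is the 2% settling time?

T_s ≈ 0.952 s

From 1 + K_pG_p(s) = 0: s² + 8.4s + 177.2 = 0 ⇒ ω_n = 13.31, ζ = 0.3155.
2% settling time T_s ≈ 4/(ζω_n) = 4/4.2 = 0.952 s.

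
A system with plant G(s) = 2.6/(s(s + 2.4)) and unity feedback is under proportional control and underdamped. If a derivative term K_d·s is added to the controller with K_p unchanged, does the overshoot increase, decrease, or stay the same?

The derivative term adds K·K_d to the s-coefficient of the characteristic equation, raising 2ζω_n while ω_n is unchanged; ζ increases, so overshoot decreases.

decrease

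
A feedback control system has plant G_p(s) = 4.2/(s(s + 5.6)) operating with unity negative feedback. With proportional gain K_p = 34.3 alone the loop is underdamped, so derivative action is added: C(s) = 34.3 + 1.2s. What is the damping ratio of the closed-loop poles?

ζ = 0.443

Forward path: (34.3 + 1.2s)·4.2/(s(s+5.6)). The closed-loop characteristic equation is s² + (5.6 + 4.2·1.2)s + 4.2·34.3 = 0.
That is s² + 10.64s + 144.1 = 0, so ω_n = 12 rad/s and ζ = 10.64/(2·12) = 0.4432.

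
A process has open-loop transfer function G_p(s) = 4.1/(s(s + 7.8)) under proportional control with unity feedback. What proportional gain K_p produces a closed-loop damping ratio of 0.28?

Closed-loop characteristic equation: s² + 7.8s + K_p·4.1 = 0.
So ω_n = √(4.1K_p) and 2ζω_n = 7.8, giving ζ = 7.8/(2√(4.1K_p)).
Setting ζ = 0.28: √(4.1K_p) = 7.8/(2·0.28) = 13.93, so K_p = 194/4.1 = 47.3.

K_p = 47.3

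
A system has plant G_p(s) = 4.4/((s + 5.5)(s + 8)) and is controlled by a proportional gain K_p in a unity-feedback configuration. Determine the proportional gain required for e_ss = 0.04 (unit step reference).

The loop is type 0, so e_ss(step) = 1/(1 + K_pos) with K_pos = K_p·G_p(0).
G_p(0) = 0.1. Require 1/(1 + K_p·0.1) = 0.04, so 1 + 0.1·K_p = 25.
K_p = (25 − 1)/0.1 = 240.

K_p = 240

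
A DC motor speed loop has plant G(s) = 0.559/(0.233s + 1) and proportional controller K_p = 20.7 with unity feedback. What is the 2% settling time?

T_s ≈ 0.0741 s

Closed loop: T(s) = K_p·G/(1+K_p·G) = 11.57/(0.233s + 1 + 11.57), with pole at s = −(1 + 11.57)/0.233 = −53.95.
τ = 1/53.95 = 0.01853 s, so 2% settling time ≈ 4τ = 0.0741 s.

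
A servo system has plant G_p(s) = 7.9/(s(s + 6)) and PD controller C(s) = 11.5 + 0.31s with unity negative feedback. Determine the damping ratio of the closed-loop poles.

ζ = 0.443

Forward path: (11.5 + 0.31s)·7.9/(s(s+6)). The closed-loop characteristic equation is s² + (6 + 7.9·0.31)s + 7.9·11.5 = 0.
That is s² + 8.449s + 90.85 = 0, so ω_n = 9.532 rad/s and ζ = 8.449/(2·9.532) = 0.4432.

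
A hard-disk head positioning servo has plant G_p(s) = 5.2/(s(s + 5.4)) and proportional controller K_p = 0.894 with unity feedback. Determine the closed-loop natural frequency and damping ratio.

1 + K_p·G_p(s) = 0 gives s² + 5.4s + 4.649 = 0.
Matching s² + 2ζω_n s + ω_n²: ω_n = √4.649 = 2.156 rad/s and 2ζω_n = 5.4, so ζ = 5.4/(2·2.156) = 1.25.

ω_n = 2.16 rad/s, ζ = 1.25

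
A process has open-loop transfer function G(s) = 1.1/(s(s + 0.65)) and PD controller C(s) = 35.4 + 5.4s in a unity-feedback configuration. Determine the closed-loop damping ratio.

Forward path: (35.4 + 5.4s)·1.1/(s(s+0.65)). The closed-loop characteristic equation is s² + (0.65 + 1.1·5.4)s + 1.1·35.4 = 0.
That is s² + 6.59s + 38.94 = 0, so ω_n = 6.24 rad/s and ζ = 6.59/(2·6.24) = 0.528.

ζ = 0.528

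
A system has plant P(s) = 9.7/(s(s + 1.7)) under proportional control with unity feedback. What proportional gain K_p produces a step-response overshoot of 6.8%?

From %OS = 100·exp(−πζ/√(1−ζ²)) = 6.8%, ζ = −ln(0.068)/√(π²+ln²(0.068)) = 0.6502.
Characteristic equation s² + 1.7s + 9.7K_p = 0 gives ζ = 1.7/(2√(9.7K_p)).
Setting ζ = 0.6502: √(9.7K_p) = 1.7/(2·0.6502) = 1.307, so K_p = 1.709/9.7 = 0.176.

K_p = 0.176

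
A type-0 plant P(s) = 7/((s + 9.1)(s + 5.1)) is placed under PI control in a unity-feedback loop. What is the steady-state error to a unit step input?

The PI controller's integrator makes the forward path type 1, so e_ss to a step is zero.

0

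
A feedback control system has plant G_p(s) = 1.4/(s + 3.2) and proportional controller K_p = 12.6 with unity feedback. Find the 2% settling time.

Closed-loop transfer function: T(s) = K_p·G_p(s)/(1 + K_p·G_p(s)) = 17.64/(s + 3.2 + 17.64) = 17.64/(s + 20.84).
Time constant τ = 1/20.84 = 0.04798 s, so the 2% settling time is about 4τ = 0.192 s.

T_s ≈ 0.192 s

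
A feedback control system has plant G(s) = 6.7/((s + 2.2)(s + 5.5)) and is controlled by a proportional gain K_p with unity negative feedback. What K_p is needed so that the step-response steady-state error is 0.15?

K_p = 10.2

For a type-0 loop with proportional control, e_ss = 1/(1 + K_p·G(0)).
G(0) = 0.5537. Require 1/(1 + K_p·0.5537) = 0.15, so 1 + 0.5537·K_p = 6.667.
K_p = (6.667 − 1)/0.5537 = 10.2.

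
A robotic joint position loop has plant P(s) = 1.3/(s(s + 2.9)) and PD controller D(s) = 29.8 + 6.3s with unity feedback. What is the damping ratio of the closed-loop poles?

ζ = 0.891

Forward path: (29.8 + 6.3s)·1.3/(s(s+2.9)). The closed-loop characteristic equation is s² + (2.9 + 1.3·6.3)s + 1.3·29.8 = 0.
That is s² + 11.09s + 38.74 = 0, so ω_n = 6.224 rad/s and ζ = 11.09/(2·6.224) = 0.8909.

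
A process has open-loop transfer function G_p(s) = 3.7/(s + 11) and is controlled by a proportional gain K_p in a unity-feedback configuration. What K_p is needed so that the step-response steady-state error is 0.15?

K_p = 16.8

For a type-0 loop with proportional control, e_ss = 1/(1 + K_p·G_p(0)).
G_p(0) = 0.3364. Require 1/(1 + K_p·0.3364) = 0.15, so 1 + 0.3364·K_p = 6.667.
K_p = (6.667 − 1)/0.3364 = 16.8.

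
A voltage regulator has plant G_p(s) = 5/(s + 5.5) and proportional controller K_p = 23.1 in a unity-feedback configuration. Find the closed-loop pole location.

Closed-loop transfer function: T(s) = K_p·G_p(s)/(1 + K_p·G_p(s)) = 115.5/(s + 5.5 + 115.5) = 115.5/(s + 121).
The closed-loop pole is at s = −121.

s = -121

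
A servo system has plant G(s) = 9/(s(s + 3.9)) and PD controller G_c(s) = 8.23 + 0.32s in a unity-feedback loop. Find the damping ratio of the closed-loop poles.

ζ = 0.394

Forward path: (8.23 + 0.32s)·9/(s(s+3.9)). The closed-loop characteristic equation is s² + (3.9 + 9·0.32)s + 9·8.23 = 0.
That is s² + 6.78s + 74.07 = 0, so ω_n = 8.606 rad/s and ζ = 6.78/(2·8.606) = 0.3939.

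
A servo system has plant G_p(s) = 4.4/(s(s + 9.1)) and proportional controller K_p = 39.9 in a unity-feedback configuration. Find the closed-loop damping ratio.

With unity feedback the closed-loop characteristic equation is s² + 9.1s + 39.9·4.4 = s² + 9.1s + 175.6 = 0.
So ω_n² = 175.6 ⇒ ω_n = 13.25 rad/s, and ζ = 9.1/(2ω_n) = 0.343.

ζ = 0.343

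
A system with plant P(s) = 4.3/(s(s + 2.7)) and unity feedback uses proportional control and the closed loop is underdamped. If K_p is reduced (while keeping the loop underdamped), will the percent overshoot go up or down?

ζ = 2.7/(2√(4.3K_p)) rises as K_p falls; higher damping means less overshoot.

decrease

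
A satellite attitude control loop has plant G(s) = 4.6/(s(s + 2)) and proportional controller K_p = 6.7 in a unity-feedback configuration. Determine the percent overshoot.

56.3%

The closed-loop denominator s² + 2s + 30.82 gives ω_n = √30.82 = 5.552 and ζ = 2/(2ω_n) = 0.1801.
%OS = 100·exp(−πζ/√(1−ζ²)) = 100·exp(−π·0.1801/√0.9676) = 56.3%.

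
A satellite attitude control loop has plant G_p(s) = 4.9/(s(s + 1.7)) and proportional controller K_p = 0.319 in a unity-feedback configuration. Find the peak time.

T_p = 3.43 s

From 1 + K_pG_p(s) = 0: s² + 1.7s + 1.563 = 0 ⇒ ω_n = 1.25, ζ = 0.6799.
Damped frequency ω_d = ω_n√(1−ζ²) = 0.9168 rad/s, so peak time T_p = π/ω_d = 3.43 s.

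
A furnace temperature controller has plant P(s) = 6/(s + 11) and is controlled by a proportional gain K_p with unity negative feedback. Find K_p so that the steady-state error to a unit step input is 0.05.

K_p = 34.8

The loop is type 0, so e_ss(step) = 1/(1 + K_pos) with K_pos = K_p·P(0).
P(0) = 0.5455. Require 1/(1 + K_p·0.5455) = 0.05, so 1 + 0.5455·K_p = 20.
K_p = (20 − 1)/0.5455 = 34.8.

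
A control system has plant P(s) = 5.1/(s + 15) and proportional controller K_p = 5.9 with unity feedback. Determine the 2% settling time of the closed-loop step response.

Closed-loop transfer function: T(s) = K_p·P(s)/(1 + K_p·P(s)) = 30.09/(s + 15 + 30.09) = 30.09/(s + 45.09).
Time constant τ = 1/45.09 = 0.02218 s, so the 2% settling time is about 4τ = 0.0887 s.

T_s ≈ 0.0887 s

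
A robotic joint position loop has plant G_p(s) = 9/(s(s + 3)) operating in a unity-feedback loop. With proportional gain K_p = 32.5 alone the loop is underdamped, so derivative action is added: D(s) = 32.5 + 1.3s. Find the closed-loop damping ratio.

Forward path: (32.5 + 1.3s)·9/(s(s+3)). The closed-loop characteristic equation is s² + (3 + 9·1.3)s + 9·32.5 = 0.
That is s² + 14.7s + 292.5 = 0, so ω_n = 17.1 rad/s and ζ = 14.7/(2·17.1) = 0.4298.

ζ = 0.43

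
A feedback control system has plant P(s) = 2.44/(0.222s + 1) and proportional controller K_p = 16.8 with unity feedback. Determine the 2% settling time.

T_s ≈ 0.0211 s

Closed loop: T(s) = K_p·P/(1+K_p·P) = 40.99/(0.222s + 1 + 40.99), with pole at s = −(1 + 40.99)/0.222 = −189.2.
τ = 1/189.2 = 0.005287 s, so 2% settling time ≈ 4τ = 0.0211 s.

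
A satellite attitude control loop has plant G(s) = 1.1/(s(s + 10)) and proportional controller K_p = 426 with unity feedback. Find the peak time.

T_p = 0.149 s

From 1 + K_pG(s) = 0: s² + 10s + 468.6 = 0 ⇒ ω_n = 21.65, ζ = 0.231.
Damped frequency ω_d = ω_n√(1−ζ²) = 21.06 rad/s, so peak time T_p = π/ω_d = 0.149 s.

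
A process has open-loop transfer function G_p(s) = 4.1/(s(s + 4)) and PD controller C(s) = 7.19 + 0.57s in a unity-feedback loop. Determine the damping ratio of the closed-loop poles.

Forward path: (7.19 + 0.57s)·4.1/(s(s+4)). The closed-loop characteristic equation is s² + (4 + 4.1·0.57)s + 4.1·7.19 = 0.
That is s² + 6.337s + 29.48 = 0, so ω_n = 5.429 rad/s and ζ = 6.337/(2·5.429) = 0.5836.

ζ = 0.584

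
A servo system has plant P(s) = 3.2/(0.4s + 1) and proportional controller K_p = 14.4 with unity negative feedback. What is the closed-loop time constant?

Closed loop: T(s) = K_p·P/(1+K_p·P) = 46.08/(0.4s + 1 + 46.08), with pole at s = −(1 + 46.08)/0.4 = −117.7.
Closed-loop time constant τ = 1/117.7 = 0.0085 s.

τ = 0.0085 s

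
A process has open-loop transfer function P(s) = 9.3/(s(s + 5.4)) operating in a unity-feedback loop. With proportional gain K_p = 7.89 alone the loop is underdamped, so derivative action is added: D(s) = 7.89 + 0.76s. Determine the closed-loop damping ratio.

ζ = 0.728

Forward path: (7.89 + 0.76s)·9.3/(s(s+5.4)). The closed-loop characteristic equation is s² + (5.4 + 9.3·0.76)s + 9.3·7.89 = 0.
That is s² + 12.47s + 73.38 = 0, so ω_n = 8.566 rad/s and ζ = 12.47/(2·8.566) = 0.7278.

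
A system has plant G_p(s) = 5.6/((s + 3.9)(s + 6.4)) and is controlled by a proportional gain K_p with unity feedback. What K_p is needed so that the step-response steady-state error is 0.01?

For a type-0 loop with proportional control, e_ss = 1/(1 + K_p·G_p(0)).
G_p(0) = 0.2244. Require 1/(1 + K_p·0.2244) = 0.01, so 1 + 0.2244·K_p = 100.
K_p = (100 − 1)/0.2244 = 441.

K_p = 441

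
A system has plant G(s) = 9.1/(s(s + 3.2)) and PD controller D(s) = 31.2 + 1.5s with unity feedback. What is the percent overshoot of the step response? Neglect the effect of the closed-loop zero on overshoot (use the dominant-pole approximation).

16.3%

Forward path: (31.2 + 1.5s)·9.1/(s(s+3.2)). The closed-loop characteristic equation is s² + (3.2 + 9.1·1.5)s + 9.1·31.2 = 0.
That is s² + 16.85s + 283.9 = 0, so ω_n = 16.85 rad/s and ζ = 16.85/(2·16.85) = 0.5.
%OS = 100·exp(−πζ/√(1−ζ²)) = 16.3%.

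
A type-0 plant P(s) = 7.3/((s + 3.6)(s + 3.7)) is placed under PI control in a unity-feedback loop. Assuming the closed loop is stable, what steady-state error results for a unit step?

The PI controller's integrator makes the forward path type 1, so e_ss to a step is zero.

0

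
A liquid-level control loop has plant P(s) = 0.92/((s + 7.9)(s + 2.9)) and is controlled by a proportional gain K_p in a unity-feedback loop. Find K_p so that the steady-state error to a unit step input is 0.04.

K_p = 598

The loop is type 0, so e_ss(step) = 1/(1 + K_pos) with K_pos = K_p·P(0).
P(0) = 0.04016. Require 1/(1 + K_p·0.04016) = 0.04, so 1 + 0.04016·K_p = 25.
K_p = (25 − 1)/0.04016 = 598.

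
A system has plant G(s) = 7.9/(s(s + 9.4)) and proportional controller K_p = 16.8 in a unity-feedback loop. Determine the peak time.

Closed-loop characteristic equation: s² + 9.4s + 132.7 = 0, so ω_n = 11.52 rad/s and ζ = 9.4/(2·11.52) = 0.408.
Damped frequency ω_d = ω_n√(1−ζ²) = 10.52 rad/s, so peak time T_p = π/ω_d = 0.299 s.

T_p = 0.299 s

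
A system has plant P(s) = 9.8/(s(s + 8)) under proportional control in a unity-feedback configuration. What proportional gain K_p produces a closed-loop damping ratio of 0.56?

K_p = 5.21

Closed-loop characteristic equation: s² + 8s + K_p·9.8 = 0.
So ω_n = √(9.8K_p) and 2ζω_n = 8, giving ζ = 8/(2√(9.8K_p)).
Setting ζ = 0.56: √(9.8K_p) = 8/(2·0.56) = 7.143, so K_p = 51.02/9.8 = 5.21.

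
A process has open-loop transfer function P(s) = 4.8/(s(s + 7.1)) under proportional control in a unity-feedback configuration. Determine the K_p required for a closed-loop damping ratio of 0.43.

Closed-loop characteristic equation: s² + 7.1s + K_p·4.8 = 0.
So ω_n = √(4.8K_p) and 2ζω_n = 7.1, giving ζ = 7.1/(2√(4.8K_p)).
Setting ζ = 0.43: √(4.8K_p) = 7.1/(2·0.43) = 8.256, so K_p = 68.16/4.8 = 14.2.

K_p = 14.2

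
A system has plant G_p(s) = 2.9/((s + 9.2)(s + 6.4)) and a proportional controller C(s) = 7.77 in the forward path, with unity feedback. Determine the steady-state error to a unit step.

0.723

The loop is type 0. Static position error constant K_pos = C(0)·G_p(0) = 7.77·0.04925 = 0.3827.
Steady-state error to a unit step: e_ss = 1/(1+K_pos) = 1/1.383 = 0.723.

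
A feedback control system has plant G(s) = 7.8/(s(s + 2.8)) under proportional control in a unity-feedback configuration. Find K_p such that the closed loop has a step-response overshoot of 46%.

K_p = 4.36

From %OS = 100·exp(−πζ/√(1−ζ²)) = 46%, ζ = −ln(0.46)/√(π²+ln²(0.46)) = 0.24.
Characteristic equation s² + 2.8s + 7.8K_p = 0 gives ζ = 2.8/(2√(7.8K_p)).
Setting ζ = 0.24: √(7.8K_p) = 2.8/(2·0.24) = 5.834, so K_p = 34.04/7.8 = 4.36.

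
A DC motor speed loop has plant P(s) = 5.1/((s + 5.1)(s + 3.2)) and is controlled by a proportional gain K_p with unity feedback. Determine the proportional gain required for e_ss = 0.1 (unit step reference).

Steady-state error for a unit step on this type-0 loop is 1/(1 + K_p·P(0)).
P(0) = 0.3125. Require 1/(1 + K_p·0.3125) = 0.1, so 1 + 0.3125·K_p = 10.
K_p = (10 − 1)/0.3125 = 28.8.

K_p = 28.8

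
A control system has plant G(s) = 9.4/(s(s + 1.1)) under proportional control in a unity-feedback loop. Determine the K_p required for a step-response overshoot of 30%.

K_p = 0.251

From %OS = 100·exp(−πζ/√(1−ζ²)) = 30%, ζ = −ln(0.3)/√(π²+ln²(0.3)) = 0.3579.
Characteristic equation s² + 1.1s + 9.4K_p = 0 gives ζ = 1.1/(2√(9.4K_p)).
Setting ζ = 0.3579: √(9.4K_p) = 1.1/(2·0.3579) = 1.537, so K_p = 2.362/9.4 = 0.251.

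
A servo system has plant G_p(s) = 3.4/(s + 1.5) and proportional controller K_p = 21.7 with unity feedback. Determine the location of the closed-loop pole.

s = -75.28

Closed-loop transfer function: T(s) = K_p·G_p(s)/(1 + K_p·G_p(s)) = 73.78/(s + 1.5 + 73.78) = 73.78/(s + 75.28).
The closed-loop pole is at s = −75.28.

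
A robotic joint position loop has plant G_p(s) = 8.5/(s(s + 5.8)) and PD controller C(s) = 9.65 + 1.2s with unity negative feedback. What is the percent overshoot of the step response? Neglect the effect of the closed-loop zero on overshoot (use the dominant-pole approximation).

Forward path: (9.65 + 1.2s)·8.5/(s(s+5.8)). The closed-loop characteristic equation is s² + (5.8 + 8.5·1.2)s + 8.5·9.65 = 0.
That is s² + 16s + 82.03 = 0, so ω_n = 9.057 rad/s and ζ = 16/(2·9.057) = 0.8833.
%OS = 100·exp(−πζ/√(1−ζ²)) = 0.269%.

0.269%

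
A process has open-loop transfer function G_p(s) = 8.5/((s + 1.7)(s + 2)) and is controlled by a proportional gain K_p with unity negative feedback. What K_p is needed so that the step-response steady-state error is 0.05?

The loop is type 0, so e_ss(step) = 1/(1 + K_pos) with K_pos = K_p·G_p(0).
G_p(0) = 2.5. Require 1/(1 + K_p·2.5) = 0.05, so 1 + 2.5·K_p = 20.
K_p = (20 − 1)/2.5 = 7.6.

K_p = 7.6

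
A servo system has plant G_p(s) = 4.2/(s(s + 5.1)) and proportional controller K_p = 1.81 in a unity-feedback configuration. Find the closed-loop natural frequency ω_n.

With unity feedback the closed-loop characteristic equation is s² + 5.1s + 1.81·4.2 = s² + 5.1s + 7.602 = 0.
Matching s² + 2ζω_n s + ω_n²: ω_n = √7.602 = 2.757 rad/s and 2ζω_n = 5.1, so ζ = 5.1/(2·2.757) = 0.925.

ω_n = 2.76 rad/s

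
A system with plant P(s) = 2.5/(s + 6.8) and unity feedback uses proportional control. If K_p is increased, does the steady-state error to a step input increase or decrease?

decrease

The position error constant K_pos = K_p·P(0) grows with K_p, and e_ss = 1/(1+K_pos) falls.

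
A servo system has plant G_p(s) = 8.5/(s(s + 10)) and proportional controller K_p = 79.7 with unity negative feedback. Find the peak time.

From 1 + K_pG_p(s) = 0: s² + 10s + 677.5 = 0 ⇒ ω_n = 26.03, ζ = 0.1921.
Damped frequency ω_d = ω_n√(1−ζ²) = 25.54 rad/s, so peak time T_p = π/ω_d = 0.123 s.

T_p = 0.123 s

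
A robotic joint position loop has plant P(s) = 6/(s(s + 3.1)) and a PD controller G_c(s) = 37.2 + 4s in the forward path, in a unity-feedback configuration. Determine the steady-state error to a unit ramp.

The loop has one pole at the origin (type 1). Velocity error constant K_v = lim_{s→0} s·G_c(s)P(s) = 37.2·6/3.1 = 72.
Steady-state error to a unit ramp: e_ss = 1/K_v = 0.0139.

0.0139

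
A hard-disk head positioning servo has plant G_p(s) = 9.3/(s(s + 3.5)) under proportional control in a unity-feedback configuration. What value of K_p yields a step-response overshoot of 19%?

K_p = 1.51

From %OS = 100·exp(−πζ/√(1−ζ²)) = 19%, ζ = −ln(0.19)/√(π²+ln²(0.19)) = 0.4673.
Characteristic equation s² + 3.5s + 9.3K_p = 0 gives ζ = 3.5/(2√(9.3K_p)).
Setting ζ = 0.4673: √(9.3K_p) = 3.5/(2·0.4673) = 3.745, so K_p = 14.02/9.3 = 1.51.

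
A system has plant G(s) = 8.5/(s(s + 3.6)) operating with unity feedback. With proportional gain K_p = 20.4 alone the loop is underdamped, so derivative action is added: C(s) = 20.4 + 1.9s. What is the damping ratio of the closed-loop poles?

ζ = 0.75

Forward path: (20.4 + 1.9s)·8.5/(s(s+3.6)). The closed-loop characteristic equation is s² + (3.6 + 8.5·1.9)s + 8.5·20.4 = 0.
That is s² + 19.75s + 173.4 = 0, so ω_n = 13.17 rad/s and ζ = 19.75/(2·13.17) = 0.7499.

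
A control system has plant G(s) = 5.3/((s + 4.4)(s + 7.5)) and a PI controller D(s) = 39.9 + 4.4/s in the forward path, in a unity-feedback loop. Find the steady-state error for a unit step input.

0

The open loop D(s)G(s) has a pole at the origin (type 1), so the static position error constant is infinite and e_ss = 1/(1+∞) = 0.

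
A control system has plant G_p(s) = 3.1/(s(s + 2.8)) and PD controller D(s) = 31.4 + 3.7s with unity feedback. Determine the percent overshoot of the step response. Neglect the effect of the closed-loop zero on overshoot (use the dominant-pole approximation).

3.73%

Forward path: (31.4 + 3.7s)·3.1/(s(s+2.8)). The closed-loop characteristic equation is s² + (2.8 + 3.1·3.7)s + 3.1·31.4 = 0.
That is s² + 14.27s + 97.34 = 0, so ω_n = 9.866 rad/s and ζ = 14.27/(2·9.866) = 0.7232.
%OS = 100·exp(−πζ/√(1−ζ²)) = 3.73%.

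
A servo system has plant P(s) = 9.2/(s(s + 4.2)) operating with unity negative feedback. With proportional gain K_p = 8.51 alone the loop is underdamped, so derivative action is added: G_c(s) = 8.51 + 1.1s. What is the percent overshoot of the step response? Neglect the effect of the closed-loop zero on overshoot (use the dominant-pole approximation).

Forward path: (8.51 + 1.1s)·9.2/(s(s+4.2)). The closed-loop characteristic equation is s² + (4.2 + 9.2·1.1)s + 9.2·8.51 = 0.
That is s² + 14.32s + 78.29 = 0, so ω_n = 8.848 rad/s and ζ = 14.32/(2·8.848) = 0.8092.
%OS = 100·exp(−πζ/√(1−ζ²)) = 1.32%.

1.32%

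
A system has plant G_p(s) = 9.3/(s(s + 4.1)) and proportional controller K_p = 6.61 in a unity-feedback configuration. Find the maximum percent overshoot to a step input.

42.7%

From 1 + K_pG_p(s) = 0: s² + 4.1s + 61.47 = 0 ⇒ ω_n = 7.84, ζ = 0.2615.
%OS = 100·exp(−πζ/√(1−ζ²)) = 100·exp(−π·0.2615/√0.9316) = 42.7%.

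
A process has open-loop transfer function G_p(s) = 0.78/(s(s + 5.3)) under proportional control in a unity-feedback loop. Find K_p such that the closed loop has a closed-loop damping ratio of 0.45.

K_p = 44.5

Closed-loop characteristic equation: s² + 5.3s + K_p·0.78 = 0.
So ω_n = √(0.78K_p) and 2ζω_n = 5.3, giving ζ = 5.3/(2√(0.78K_p)).
Setting ζ = 0.45: √(0.78K_p) = 5.3/(2·0.45) = 5.889, so K_p = 34.68/0.78 = 44.5.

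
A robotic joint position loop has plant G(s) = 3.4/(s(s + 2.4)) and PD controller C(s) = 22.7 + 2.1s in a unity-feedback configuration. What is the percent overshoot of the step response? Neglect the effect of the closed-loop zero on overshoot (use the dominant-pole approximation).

13.1%

Forward path: (22.7 + 2.1s)·3.4/(s(s+2.4)). The closed-loop characteristic equation is s² + (2.4 + 3.4·2.1)s + 3.4·22.7 = 0.
That is s² + 9.54s + 77.18 = 0, so ω_n = 8.785 rad/s and ζ = 9.54/(2·8.785) = 0.543.
%OS = 100·exp(−πζ/√(1−ζ²)) = 13.1%.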